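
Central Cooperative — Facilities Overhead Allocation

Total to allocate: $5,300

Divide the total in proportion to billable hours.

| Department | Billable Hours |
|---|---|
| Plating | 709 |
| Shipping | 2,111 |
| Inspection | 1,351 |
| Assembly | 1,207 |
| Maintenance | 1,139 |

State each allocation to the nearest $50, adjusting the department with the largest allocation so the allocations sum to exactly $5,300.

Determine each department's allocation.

Plating: $600 | Shipping: $1,650 | Inspection: $1,100 | Assembly: $1,000 | Maintenance: $950

Billable hours total: 6,517.
Proportional shares: Plating 709/6,517 × $5,300 = 576.60; Shipping 2,111/6,517 × $5,300 = 1,716.79; Inspection 1,351/6,517 × $5,300 = 1,098.71; Assembly 1,207/6,517 × $5,300 = 981.60; Maintenance 1,139/6,517 × $5,300 = 926.30.
After rounding ($50): Plating $600; Shipping $1,700; Inspection $1,100; Assembly $1,000; Maintenance $950. Sum = $5,350.
Difference $5,300 − $5,350 = −$50 applied to largest allocation (Shipping): Shipping becomes $1,650.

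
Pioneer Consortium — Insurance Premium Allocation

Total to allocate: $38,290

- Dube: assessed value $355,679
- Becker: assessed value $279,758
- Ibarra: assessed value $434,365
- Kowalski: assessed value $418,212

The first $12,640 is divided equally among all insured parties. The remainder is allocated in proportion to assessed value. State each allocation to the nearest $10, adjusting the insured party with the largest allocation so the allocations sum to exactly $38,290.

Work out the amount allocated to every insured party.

Dube: $9,290; Becker: $7,980; Ibarra: $10,650; Kowalski: $10,370

First tranche $12,640 split equally: $3,160 each.
Remainder $25,650 by assessed value (total 1,488,014): Dube 6,131.10 → $6,130; Becker 4,822.40 → $4,820; Ibarra 7,487.47 → $7,490; Kowalski 7,209.03 → $7,210.
Totals: Dube $3,160 + $6,130 = $9,290; Becker $3,160 + $4,820 = $7,980; Ibarra $3,160 + $7,490 = $10,650; Kowalski $3,160 + $7,210 = $10,370.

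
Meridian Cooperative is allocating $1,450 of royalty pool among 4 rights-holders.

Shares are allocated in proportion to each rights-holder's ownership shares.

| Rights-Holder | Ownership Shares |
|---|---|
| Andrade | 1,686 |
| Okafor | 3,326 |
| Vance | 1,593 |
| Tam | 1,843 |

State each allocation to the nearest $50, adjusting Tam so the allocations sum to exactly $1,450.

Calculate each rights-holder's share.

Andrade: $300 · Okafor: $550 · Vance: $250 · Tam: $350

Combined ownership shares = 8,448.
Proportional shares: Andrade 1,686/8,448 × $1,450 = 289.38; Okafor 3,326/8,448 × $1,450 = 570.87; Vance 1,593/8,448 × $1,450 = 273.42; Tam 1,843/8,448 × $1,450 = 316.33.
Rounded to nearest $50: Andrade $300; Okafor $550; Vance $250; Tam $300. Sum = $1,400.
Difference $1,450 − $1,400 = +$50 applied to Tam: Tam becomes $350.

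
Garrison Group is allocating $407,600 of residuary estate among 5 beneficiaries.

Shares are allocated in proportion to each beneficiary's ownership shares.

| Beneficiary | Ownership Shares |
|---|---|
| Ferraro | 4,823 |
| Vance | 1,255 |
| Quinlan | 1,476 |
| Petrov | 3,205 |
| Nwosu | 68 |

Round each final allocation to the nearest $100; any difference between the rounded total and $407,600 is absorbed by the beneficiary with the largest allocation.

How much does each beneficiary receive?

Ferraro: $181,500 · Vance: $47,200 · Quinlan: $55,600 · Petrov: $120,700 · Nwosu: $2,600

Total ownership shares = 10,827.
Proportional shares: Ferraro 4,823/10,827 × $407,600 = 181,569.67; Vance 1,255/10,827 × $407,600 = 47,246.51; Quinlan 1,476/10,827 × $407,600 = 55,566.42; Petrov 3,205/10,827 × $407,600 = 120,657.43; Nwosu 68/10,827 × $407,600 = 2,559.97.
At nearest $100: Ferraro $181,600; Vance $47,200; Quinlan $55,600; Petrov $120,700; Nwosu $2,600. Sum = $407,700.
Difference $407,600 − $407,700 = −$100 applied to largest allocation (Ferraro): Ferraro becomes $181,500.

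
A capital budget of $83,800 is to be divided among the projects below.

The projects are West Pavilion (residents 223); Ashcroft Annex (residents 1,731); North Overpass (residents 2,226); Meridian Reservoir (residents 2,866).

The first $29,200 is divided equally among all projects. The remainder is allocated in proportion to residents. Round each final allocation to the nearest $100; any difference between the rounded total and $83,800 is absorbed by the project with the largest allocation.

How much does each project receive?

West Pavilion: $9,000; Ashcroft Annex: $20,700; North Overpass: $24,500; Meridian Reservoir: $29,600

Equal tier: $29,200 ÷ 4 = $7,300 apiece.
Remainder $54,600 by residents (total 7,046): West Pavilion 1,728.04 → $1,700; Ashcroft Annex 13,413.65 → $13,400; North Overpass 17,249.45 → $17,200; Meridian Reservoir 22,208.86 → $22,200.
Rounding difference +$100 on remainder applied to Meridian Reservoir.
Totals: West Pavilion $7,300 + $1,700 = $9,000; Ashcroft Annex $7,300 + $13,400 = $20,700; North Overpass $7,300 + $17,200 = $24,500; Meridian Reservoir $7,300 + $22,300 = $29,600.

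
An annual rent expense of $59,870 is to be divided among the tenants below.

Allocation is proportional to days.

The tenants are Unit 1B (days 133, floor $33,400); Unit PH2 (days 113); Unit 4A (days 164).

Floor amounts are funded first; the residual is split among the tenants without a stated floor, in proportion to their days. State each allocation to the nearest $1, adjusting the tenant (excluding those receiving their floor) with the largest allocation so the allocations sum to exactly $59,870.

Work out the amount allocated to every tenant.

Unit 1B: $33,400; Unit PH2: $10,798; Unit 4A: $15,672

Fund the minimums — Unit 1B $33,400. Residual $26,470.
Residual split over remaining days 277: Unit PH2 10,798.23 → $10,798; Unit 4A 15,671.77 → $15,672.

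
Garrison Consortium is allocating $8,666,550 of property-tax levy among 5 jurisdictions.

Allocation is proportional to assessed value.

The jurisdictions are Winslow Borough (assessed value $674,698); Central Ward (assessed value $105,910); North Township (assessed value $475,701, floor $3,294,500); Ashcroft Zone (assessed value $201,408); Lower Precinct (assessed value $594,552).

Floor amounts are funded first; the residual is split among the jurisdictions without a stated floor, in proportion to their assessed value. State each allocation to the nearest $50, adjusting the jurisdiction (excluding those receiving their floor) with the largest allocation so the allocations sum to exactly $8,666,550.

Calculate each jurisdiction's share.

Winslow Borough: $2,298,950; Central Ward: $360,900; North Township: $3,294,500; Ashcroft Zone: $686,300; Lower Precinct: $2,025,900

Minimums first: North Township $3,294,500. Remaining pool $5,372,050.
Remaining pool split over remaining assessed value 1,576,568: Winslow Borough 2,298,988.30 → $2,299,000; Central Ward 360,881.24 → $360,900; Ashcroft Zone 686,284.29 → $686,300; Lower Precinct 2,025,896.17 → $2,025,900.
Rounding difference −$50 applied to Winslow Borough → $2,298,950.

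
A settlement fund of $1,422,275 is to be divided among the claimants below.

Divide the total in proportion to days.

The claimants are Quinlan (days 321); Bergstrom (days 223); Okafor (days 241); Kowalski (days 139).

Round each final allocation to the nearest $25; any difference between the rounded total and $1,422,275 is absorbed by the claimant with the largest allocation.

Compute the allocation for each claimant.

Total days = 924.
Pro-rata amounts: Quinlan 321/924 × $1,422,275 = 494,102.03; Bergstrom 223/924 × $1,422,275 = 343,254.68; Okafor 241/924 × $1,422,275 = 370,961.34; Kowalski 139/924 × $1,422,275 = 213,956.95.
At nearest $25: Quinlan $494,100; Bergstrom $343,250; Okafor $370,950; Kowalski $213,950. Sum = $1,422,250.
Difference $1,422,275 − $1,422,250 = +$25 applied to largest allocation (Quinlan): Quinlan becomes $494,125.

Quinlan: $494,125 · Bergstrom: $343,250 · Okafor: $370,950 · Kowalski: $213,950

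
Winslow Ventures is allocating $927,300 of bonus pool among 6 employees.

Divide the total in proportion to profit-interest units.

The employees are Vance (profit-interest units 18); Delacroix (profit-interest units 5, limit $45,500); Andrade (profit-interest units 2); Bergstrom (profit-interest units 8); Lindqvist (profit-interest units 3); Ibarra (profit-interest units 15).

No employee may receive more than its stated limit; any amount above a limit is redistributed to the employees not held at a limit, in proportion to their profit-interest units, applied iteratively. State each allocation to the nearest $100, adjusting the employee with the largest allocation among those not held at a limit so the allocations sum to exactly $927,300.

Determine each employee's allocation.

Vance: $345,100 · Delacroix: $45,500 · Andrade: $38,300 · Bergstrom: $153,400 · Lindqvist: $57,500 · Ibarra: $287,500

Total profit-interest units = 51.
Proportional shares (ignoring caps): Vance 327,282.35; Delacroix 90,911.76; Andrade 36,364.71; Bergstrom 145,458.82; Lindqvist 54,547.06; Ibarra 272,735.29.
Cap binds for Delacroix ($45,500); residual $881,800 reallocated over remaining profit-interest units 46.
Redistributed shares: Vance 345,052.17 → $345,100; Andrade 38,339.13 → $38,300; Bergstrom 153,356.52 → $153,400; Lindqvist 57,508.70 → $57,500; Ibarra 287,543.48 → $287,500.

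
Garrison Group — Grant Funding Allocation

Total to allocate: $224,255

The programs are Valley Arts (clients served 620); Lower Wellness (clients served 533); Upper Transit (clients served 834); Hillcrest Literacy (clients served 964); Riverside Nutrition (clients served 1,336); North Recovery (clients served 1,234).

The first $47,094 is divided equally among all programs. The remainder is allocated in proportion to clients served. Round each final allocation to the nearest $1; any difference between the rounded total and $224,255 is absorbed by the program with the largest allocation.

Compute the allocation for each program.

Valley Arts: $27,744; Lower Wellness: $24,952; Upper Transit: $34,611; Hillcrest Literacy: $38,782; Riverside Nutrition: $50,720; North Recovery: $47,446

First tranche $47,094 split equally: $7,849 each.
Remainder $177,161 by clients served (total 5,521): Valley Arts 19,894.91 → $19,895; Lower Wellness 17,103.21 → $17,103; Upper Transit 26,761.87 → $26,762; Hillcrest Literacy 30,933.38 → $30,933; Riverside Nutrition 42,870.33 → $42,870; North Recovery 39,597.30 → $39,597.
Rounding difference +$1 on remainder applied to Riverside Nutrition.
Totals: Valley Arts $7,849 + $19,895 = $27,744; Lower Wellness $7,849 + $17,103 = $24,952; Upper Transit $7,849 + $26,762 = $34,611; Hillcrest Literacy $7,849 + $30,933 = $38,782; Riverside Nutrition $7,849 + $42,871 = $50,720; North Recovery $7,849 + $39,597 = $47,446.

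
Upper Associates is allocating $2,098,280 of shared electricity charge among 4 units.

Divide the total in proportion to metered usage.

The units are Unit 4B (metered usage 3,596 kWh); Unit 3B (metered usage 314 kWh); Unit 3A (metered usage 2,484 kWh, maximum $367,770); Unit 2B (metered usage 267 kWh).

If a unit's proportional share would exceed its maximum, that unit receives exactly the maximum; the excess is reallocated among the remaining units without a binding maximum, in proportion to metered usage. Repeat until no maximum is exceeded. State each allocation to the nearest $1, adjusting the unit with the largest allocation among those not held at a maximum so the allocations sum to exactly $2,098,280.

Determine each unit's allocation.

Metered usage total: 6,661.
Proportional shares (ignoring caps): Unit 4B 1,132,775.09; Unit 3B 98,913.06; Unit 3A 782,484.24; Unit 2B 84,107.61.
Capped: Unit 3A ($367,770); remaining pool $1,730,510 reallocated over remaining metered usage 4,177.
Remaining shares: Unit 4B 1,489,804.63 → $1,489,805; Unit 3B 130,088.61 → $130,089; Unit 2B 110,616.75 → $110,617.
Rounding difference −$1 applied to Unit 4B → $1,489,804.

Unit 4B: $1,489,804 | Unit 3B: $130,089 | Unit 3A: $367,770 | Unit 2B: $110,617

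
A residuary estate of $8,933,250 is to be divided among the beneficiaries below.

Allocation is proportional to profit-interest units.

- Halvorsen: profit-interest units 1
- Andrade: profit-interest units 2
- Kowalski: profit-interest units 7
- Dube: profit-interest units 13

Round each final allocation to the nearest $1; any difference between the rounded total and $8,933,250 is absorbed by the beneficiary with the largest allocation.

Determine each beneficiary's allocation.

Sum of profit-interest units: 23.
Unrounded shares: Halvorsen 1/23 × $8,933,250 = 388,402.17; Andrade 2/23 × $8,933,250 = 776,804.35; Kowalski 7/23 × $8,933,250 = 2,718,815.22; Dube 13/23 × $8,933,250 = 5,049,228.26.
At nearest $1: Halvorsen $388,402; Andrade $776,804; Kowalski $2,718,815; Dube $5,049,228. Sum = $8,933,249.
Difference $8,933,250 − $8,933,249 = +$1 applied to largest allocation (Dube): Dube becomes $5,049,229.

Halvorsen: $388,402 | Andrade: $776,804 | Kowalski: $2,718,815 | Dube: $5,049,229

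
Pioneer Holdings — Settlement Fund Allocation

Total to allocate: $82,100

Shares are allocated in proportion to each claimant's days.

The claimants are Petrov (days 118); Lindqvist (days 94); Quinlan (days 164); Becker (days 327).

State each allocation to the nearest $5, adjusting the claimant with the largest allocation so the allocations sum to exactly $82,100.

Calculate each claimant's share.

Sum of days: 703.
Raw shares: Petrov 118/703 × $82,100 = 13,780.65; Lindqvist 94/703 × $82,100 = 10,977.81; Quinlan 164/703 × $82,100 = 19,152.77; Becker 327/703 × $82,100 = 38,188.76.
After rounding ($5): Petrov $13,780; Lindqvist $10,980; Quinlan $19,155; Becker $38,190. Sum = $82,105.
Difference $82,100 − $82,105 = −$5 applied to largest allocation (Becker): Becker becomes $38,185.

Petrov: $13,780 · Lindqvist: $10,980 · Quinlan: $19,155 · Becker: $38,185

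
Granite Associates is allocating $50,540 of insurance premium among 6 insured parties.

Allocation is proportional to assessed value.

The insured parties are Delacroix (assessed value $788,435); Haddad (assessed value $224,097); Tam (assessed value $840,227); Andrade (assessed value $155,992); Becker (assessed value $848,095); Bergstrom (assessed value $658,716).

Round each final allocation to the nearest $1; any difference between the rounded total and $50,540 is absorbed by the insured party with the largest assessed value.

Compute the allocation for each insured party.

Total assessed value = 788,435 + 224,097 + 840,227 + 155,992 + 848,095 + 658,716 = 3,515,562.
Pro-rata amounts: Delacroix 11,334.60; Haddad 3,221.64; Tam 12,079.17; Andrade 2,242.55; Becker 12,192.28; Bergstrom 9,469.75.
After rounding ($1): Delacroix $11,335; Haddad $3,222; Tam $12,079; Andrade $2,243; Becker $12,192; Bergstrom $9,470. Sum = $50,541.
Difference $50,540 − $50,541 = −$1 applied to largest assessed value (Becker): Becker becomes $12,191.

Delacroix: $11,335; Haddad: $3,222; Tam: $12,079; Andrade: $2,243; Becker: $12,191; Bergstrom: $9,470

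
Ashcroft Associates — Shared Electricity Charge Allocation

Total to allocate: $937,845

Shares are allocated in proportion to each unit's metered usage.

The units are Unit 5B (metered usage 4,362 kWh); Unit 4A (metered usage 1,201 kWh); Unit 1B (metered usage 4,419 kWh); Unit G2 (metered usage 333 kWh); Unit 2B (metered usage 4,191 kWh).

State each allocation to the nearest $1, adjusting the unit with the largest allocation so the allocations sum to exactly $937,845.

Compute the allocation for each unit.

Combined metered usage = 14,506.
Pro-rata amounts: Unit 5B 4,362/14,506 × $937,845 = 282,012.95; Unit 4A 1,201/14,506 × $937,845 = 77,647.31; Unit 1B 4,419/14,506 × $937,845 = 285,698.13; Unit G2 333/14,506 × $937,845 = 21,529.19; Unit 2B 4,191/14,506 × $937,845 = 270,957.42.
Rounded to nearest $1: Unit 5B $282,013; Unit 4A $77,647; Unit 1B $285,698; Unit G2 $21,529; Unit 2B $270,957. Sum = $937,844.
Difference $937,845 − $937,844 = +$1 applied to largest allocation (Unit 1B): Unit 1B becomes $285,699.

Unit 5B: $282,013 · Unit 4A: $77,647 · Unit 1B: $285,699 · Unit G2: $21,529 · Unit 2B: $270,957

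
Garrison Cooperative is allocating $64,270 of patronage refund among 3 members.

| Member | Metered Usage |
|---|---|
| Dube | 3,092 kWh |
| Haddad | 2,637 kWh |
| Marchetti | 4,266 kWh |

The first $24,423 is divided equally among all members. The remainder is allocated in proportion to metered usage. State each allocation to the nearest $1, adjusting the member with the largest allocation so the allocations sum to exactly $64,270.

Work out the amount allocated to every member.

$24,423 shared equally gives $8,141 per member.
Remainder $39,847 by metered usage (total 9,995): Dube 12,326.86 → $12,327; Haddad 10,512.91 → $10,513; Marchetti 17,007.23 → $17,007.
Totals: Dube $8,141 + $12,327 = $20,468; Haddad $8,141 + $10,513 = $18,654; Marchetti $8,141 + $17,007 = $25,148.

Dube: $20,468 · Haddad: $18,654 · Marchetti: $25,148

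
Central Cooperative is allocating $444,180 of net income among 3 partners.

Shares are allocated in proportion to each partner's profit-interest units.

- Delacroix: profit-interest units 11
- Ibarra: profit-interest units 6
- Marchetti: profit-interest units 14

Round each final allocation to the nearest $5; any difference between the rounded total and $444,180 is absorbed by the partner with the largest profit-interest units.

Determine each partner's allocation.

Delacroix: $157,610 | Ibarra: $85,970 | Marchetti: $200,600

Total profit-interest units = 31.
Proportional shares: Delacroix 11/31 × $444,180 = 157,612.26; Ibarra 6/31 × $444,180 = 85,970.32; Marchetti 14/31 × $444,180 = 200,597.42.
Rounded to nearest $5: Delacroix $157,610; Ibarra $85,970; Marchetti $200,595. Sum = $444,175.
Difference $444,180 − $444,175 = +$5 applied to largest profit-interest units (Marchetti): Marchetti becomes $200,600.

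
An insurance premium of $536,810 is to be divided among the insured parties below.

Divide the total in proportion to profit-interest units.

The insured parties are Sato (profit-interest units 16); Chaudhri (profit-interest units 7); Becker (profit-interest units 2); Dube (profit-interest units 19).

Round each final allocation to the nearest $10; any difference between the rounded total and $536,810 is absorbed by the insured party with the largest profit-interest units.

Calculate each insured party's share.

Total profit-interest units = 44.
Raw shares: Sato 16/44 × $536,810 = 195,203.64; Chaudhri 7/44 × $536,810 = 85,401.59; Becker 2/44 × $536,810 = 24,400.45; Dube 19/44 × $536,810 = 231,804.32.
At nearest $10: Sato $195,200; Chaudhri $85,400; Becker $24,400; Dube $231,800. Sum = $536,800.
Difference $536,810 − $536,800 = +$10 applied to largest profit-interest units (Dube): Dube becomes $231,810.

Sato: $195,200 · Chaudhri: $85,400 · Becker: $24,400 · Dube: $231,810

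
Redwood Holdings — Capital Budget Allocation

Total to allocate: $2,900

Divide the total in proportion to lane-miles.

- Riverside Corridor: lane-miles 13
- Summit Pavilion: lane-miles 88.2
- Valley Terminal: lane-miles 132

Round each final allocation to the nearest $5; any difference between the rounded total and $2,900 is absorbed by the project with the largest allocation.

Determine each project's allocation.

Riverside Corridor: $160 | Summit Pavilion: $1,095 | Valley Terminal: $1,645

Combined lane-miles = 233.2.
Unrounded shares: Riverside Corridor 13/233.2 × $2,900 = 161.66; Summit Pavilion 88.2/233.2 × $2,900 = 1,096.83; Valley Terminal 132/233.2 × $2,900 = 1,641.51.
Rounded to nearest $5: Riverside Corridor $160; Summit Pavilion $1,095; Valley Terminal $1,640. Sum = $2,895.
Difference $2,900 − $2,895 = +$5 applied to largest allocation (Valley Terminal): Valley Terminal becomes $1,645.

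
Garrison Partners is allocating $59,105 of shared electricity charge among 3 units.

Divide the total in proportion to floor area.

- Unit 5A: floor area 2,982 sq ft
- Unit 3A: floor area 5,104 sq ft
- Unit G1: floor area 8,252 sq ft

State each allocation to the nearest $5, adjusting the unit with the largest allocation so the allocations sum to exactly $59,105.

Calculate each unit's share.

Unit 5A: $10,790; Unit 3A: $18,465; Unit G1: $29,850

Total floor area = 16,338.
Raw shares: Unit 5A 2,982/16,338 × $59,105 = 10,787.80; Unit 3A 5,104/16,338 × $59,105 = 18,464.43; Unit G1 8,252/16,338 × $59,105 = 29,852.76.
After rounding ($5): Unit 5A $10,790; Unit 3A $18,465; Unit G1 $29,855. Sum = $59,110.
Difference $59,105 − $59,110 = −$5 applied to largest allocation (Unit G1): Unit G1 becomes $29,850.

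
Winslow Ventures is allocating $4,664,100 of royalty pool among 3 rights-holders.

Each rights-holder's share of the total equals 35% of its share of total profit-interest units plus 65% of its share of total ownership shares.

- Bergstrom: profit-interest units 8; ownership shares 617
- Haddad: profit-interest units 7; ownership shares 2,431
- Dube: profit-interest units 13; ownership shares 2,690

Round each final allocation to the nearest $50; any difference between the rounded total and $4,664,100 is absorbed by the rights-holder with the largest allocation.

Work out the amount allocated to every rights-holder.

Bergstrom: $792,400 · Haddad: $1,692,500 · Dube: $2,179,200

Profit-interest units total 28; ownership shares total 5,738.
Combined weights (35% profit-interest units + 65% ownership shares): Bergstrom 0.1699; Haddad 0.3629; Dube 0.4672.
Unrounded shares: Bergstrom 792,401.17; Haddad 1,692,524.51; Dube 2,179,174.33.
Rounded to nearest $50: Bergstrom $792,400; Haddad $1,692,500; Dube $2,179,150. Sum = $4,664,050.
Difference $4,664,100 − $4,664,050 = +$50 applied to largest allocation (Dube): Dube becomes $2,179,200.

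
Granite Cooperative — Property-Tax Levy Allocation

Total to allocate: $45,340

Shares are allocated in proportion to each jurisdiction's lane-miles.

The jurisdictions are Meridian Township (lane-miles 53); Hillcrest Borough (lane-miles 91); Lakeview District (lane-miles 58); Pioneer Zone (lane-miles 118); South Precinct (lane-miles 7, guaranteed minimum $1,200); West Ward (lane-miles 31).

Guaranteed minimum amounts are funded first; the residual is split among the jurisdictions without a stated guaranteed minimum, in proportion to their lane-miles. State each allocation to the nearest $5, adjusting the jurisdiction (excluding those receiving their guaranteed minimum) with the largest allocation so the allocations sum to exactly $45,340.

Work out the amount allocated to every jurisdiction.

Meridian Township: $6,665 | Hillcrest Borough: $11,445 | Lakeview District: $7,295 | Pioneer Zone: $14,835 | South Precinct: $1,200 | West Ward: $3,900

Minimums first: South Precinct $1,200. Remaining pool $44,140.
Remaining pool split over remaining lane-miles 351: Meridian Township 6,665.01 → $6,665; Hillcrest Borough 11,443.70 → $11,445; Lakeview District 7,293.79 → $7,295; Pioneer Zone 14,839.09 → $14,840; West Ward 3,898.40 → $3,900.
Rounding difference −$5 applied to Pioneer Zone → $14,835.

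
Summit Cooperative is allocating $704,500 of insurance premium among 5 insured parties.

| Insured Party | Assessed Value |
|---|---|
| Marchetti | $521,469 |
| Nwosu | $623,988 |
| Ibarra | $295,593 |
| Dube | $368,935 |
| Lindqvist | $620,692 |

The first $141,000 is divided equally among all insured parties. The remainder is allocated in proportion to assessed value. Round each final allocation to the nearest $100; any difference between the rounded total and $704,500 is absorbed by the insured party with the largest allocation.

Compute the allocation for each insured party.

Marchetti: $149,100; Nwosu: $172,900; Ibarra: $96,700; Dube: $113,700; Lindqvist: $172,100

First tranche $141,000 split equally: $28,200 each.
Remainder $563,500 by assessed value (total 2,430,677): Marchetti 120,891.33 → $120,900; Nwosu 144,658.15 → $144,700; Ibarra 68,526.86 → $68,500; Dube 85,529.62 → $85,500; Lindqvist 143,894.04 → $143,900.
Totals: Marchetti $28,200 + $120,900 = $149,100; Nwosu $28,200 + $144,700 = $172,900; Ibarra $28,200 + $68,500 = $96,700; Dube $28,200 + $85,500 = $113,700; Lindqvist $28,200 + $143,900 = $172,100.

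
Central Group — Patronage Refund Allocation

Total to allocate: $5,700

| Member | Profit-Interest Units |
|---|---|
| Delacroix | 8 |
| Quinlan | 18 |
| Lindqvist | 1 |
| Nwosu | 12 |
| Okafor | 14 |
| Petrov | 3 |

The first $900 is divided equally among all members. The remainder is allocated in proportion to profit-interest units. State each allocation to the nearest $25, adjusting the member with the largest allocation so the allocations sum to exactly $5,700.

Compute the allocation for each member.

$900 shared equally gives $150 per member.
Remainder $4,800 by profit-interest units (total 56): Delacroix 685.71 → $675; Quinlan 1,542.86 → $1,550; Lindqvist 85.71 → $75; Nwosu 1,028.57 → $1,025; Okafor 1,200.00 → $1,200; Petrov 257.14 → $250.
Rounding difference +$25 on remainder applied to Quinlan.
Totals: Delacroix $150 + $675 = $825; Quinlan $150 + $1,575 = $1,725; Lindqvist $150 + $75 = $225; Nwosu $150 + $1,025 = $1,175; Okafor $150 + $1,200 = $1,350; Petrov $150 + $250 = $400.

Delacroix: $825; Quinlan: $1,725; Lindqvist: $225; Nwosu: $1,175; Okafor: $1,350; Petrov: $400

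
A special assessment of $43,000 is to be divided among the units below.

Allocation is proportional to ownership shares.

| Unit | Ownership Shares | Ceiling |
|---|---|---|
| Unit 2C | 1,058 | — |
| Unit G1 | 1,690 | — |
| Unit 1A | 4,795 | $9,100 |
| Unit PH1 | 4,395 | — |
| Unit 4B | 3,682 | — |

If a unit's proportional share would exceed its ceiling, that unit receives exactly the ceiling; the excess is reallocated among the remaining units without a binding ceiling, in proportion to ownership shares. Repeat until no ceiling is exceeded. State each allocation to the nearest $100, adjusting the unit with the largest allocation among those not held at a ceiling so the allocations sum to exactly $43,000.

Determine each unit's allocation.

Unit 2C: $3,300 · Unit G1: $5,300 · Unit 1A: $9,100 · Unit PH1: $13,800 · Unit 4B: $11,500

Ownership shares total: 15,620.
Pro-rata shares before constraints: Unit 2C 2,912.55; Unit G1 4,652.37; Unit 1A 13,200.06; Unit PH1 12,098.91; Unit 4B 10,136.11.
Cap binds for Unit 1A ($9,100); balance $33,900 reallocated over remaining ownership shares 10,825.
Shares after redistribution: Unit 2C 3,313.27 → $3,300; Unit G1 5,292.47 → $5,300; Unit PH1 13,763.56 → $13,800; Unit 4B 11,530.70 → $11,500.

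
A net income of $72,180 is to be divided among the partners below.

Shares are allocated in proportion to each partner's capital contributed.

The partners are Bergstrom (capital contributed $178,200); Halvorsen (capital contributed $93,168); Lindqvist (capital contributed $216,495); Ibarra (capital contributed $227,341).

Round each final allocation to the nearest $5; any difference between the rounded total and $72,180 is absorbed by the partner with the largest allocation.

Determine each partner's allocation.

Combined capital contributed = 715,204.
Raw shares: Bergstrom 178,200/715,204 × $72,180 = 17,984.35; Halvorsen 93,168/715,204 × $72,180 = 9,402.72; Lindqvist 216,495/715,204 × $72,180 = 21,849.16; Ibarra 227,341/715,204 × $72,180 = 22,943.77.
Rounded to nearest $5: Bergstrom $17,985; Halvorsen $9,405; Lindqvist $21,850; Ibarra $22,945. Sum = $72,185.
Difference $72,180 − $72,185 = −$5 applied to largest allocation (Ibarra): Ibarra becomes $22,940.

Bergstrom: $17,985 · Halvorsen: $9,405 · Lindqvist: $21,850 · Ibarra: $22,940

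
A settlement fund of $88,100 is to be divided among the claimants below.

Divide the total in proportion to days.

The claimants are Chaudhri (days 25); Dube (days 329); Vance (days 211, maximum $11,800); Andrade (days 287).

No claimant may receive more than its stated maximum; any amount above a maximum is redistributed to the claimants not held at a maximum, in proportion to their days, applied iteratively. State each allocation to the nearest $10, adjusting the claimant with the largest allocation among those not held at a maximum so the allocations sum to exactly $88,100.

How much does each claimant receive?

Chaudhri: $2,980; Dube: $39,160; Vance: $11,800; Andrade: $34,160

Days total: 852.
Pro-rata shares before constraints: Chaudhri 2,585.09; Dube 34,019.84; Vance 21,818.19; Andrade 29,676.88.
Capped: Vance ($11,800); residual $76,300 reallocated over remaining days 641.
Redistributed shares: Chaudhri 2,975.82 → $2,980; Dube 39,161.78 → $39,160; Andrade 34,162.40 → $34,160.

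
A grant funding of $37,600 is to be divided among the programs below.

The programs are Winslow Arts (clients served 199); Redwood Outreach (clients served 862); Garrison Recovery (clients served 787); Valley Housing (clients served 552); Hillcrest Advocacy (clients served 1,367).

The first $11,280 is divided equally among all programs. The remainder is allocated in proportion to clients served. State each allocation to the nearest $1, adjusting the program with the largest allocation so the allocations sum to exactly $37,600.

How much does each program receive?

$11,280 shared equally gives $2,256 per program.
Remainder $26,320 by clients served (total 3,767): Winslow Arts 1,390.41 → $1,390; Redwood Outreach 6,022.79 → $6,023; Garrison Recovery 5,498.76 → $5,499; Valley Housing 3,856.82 → $3,857; Hillcrest Advocacy 9,551.22 → $9,551.
Totals: Winslow Arts $2,256 + $1,390 = $3,646; Redwood Outreach $2,256 + $6,023 = $8,279; Garrison Recovery $2,256 + $5,499 = $7,755; Valley Housing $2,256 + $3,857 = $6,113; Hillcrest Advocacy $2,256 + $9,551 = $11,807.

Winslow Arts: $3,646 | Redwood Outreach: $8,279 | Garrison Recovery: $7,755 | Valley Housing: $6,113 | Hillcrest Advocacy: $11,807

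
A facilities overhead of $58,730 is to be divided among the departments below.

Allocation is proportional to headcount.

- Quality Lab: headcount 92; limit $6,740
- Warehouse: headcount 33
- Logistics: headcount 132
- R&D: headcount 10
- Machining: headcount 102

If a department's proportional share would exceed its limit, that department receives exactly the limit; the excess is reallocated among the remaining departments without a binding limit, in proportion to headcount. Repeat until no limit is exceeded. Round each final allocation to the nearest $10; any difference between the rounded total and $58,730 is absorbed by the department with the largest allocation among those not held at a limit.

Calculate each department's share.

Quality Lab: $6,740; Warehouse: $6,190; Logistics: $24,780; R&D: $1,880; Machining: $19,140

Headcount total: 369.
Proportional shares (ignoring caps): Quality Lab 14,642.71; Warehouse 5,252.28; Logistics 21,009.11; R&D 1,591.60; Machining 16,234.31.
Capped: Quality Lab ($6,740); balance $51,990 reallocated over remaining headcount 277.
Shares after redistribution: Warehouse 6,193.75 → $6,190; Logistics 24,775.02 → $24,780; R&D 1,876.90 → $1,880; Machining 19,144.33 → $19,140.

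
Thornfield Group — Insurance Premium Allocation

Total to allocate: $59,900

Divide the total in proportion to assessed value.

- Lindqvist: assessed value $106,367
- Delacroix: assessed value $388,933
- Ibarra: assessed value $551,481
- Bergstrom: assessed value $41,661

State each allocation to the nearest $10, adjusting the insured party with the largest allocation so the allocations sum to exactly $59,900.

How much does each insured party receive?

Lindqvist: $5,850 · Delacroix: $21,400 · Ibarra: $30,360 · Bergstrom: $2,290

Sum of assessed value: 1,088,442.
Pro-rata amounts: Lindqvist 106,367/1,088,442 × $59,900 = 5,853.67; Delacroix 388,933/1,088,442 × $59,900 = 21,404.07; Ibarra 551,481/1,088,442 × $59,900 = 30,349.54; Bergstrom 41,661/1,088,442 × $59,900 = 2,292.72.
At nearest $10: Lindqvist $5,850; Delacroix $21,400; Ibarra $30,350; Bergstrom $2,290. Sum = $59,890.
Difference $59,900 − $59,890 = +$10 applied to largest allocation (Ibarra): Ibarra becomes $30,360.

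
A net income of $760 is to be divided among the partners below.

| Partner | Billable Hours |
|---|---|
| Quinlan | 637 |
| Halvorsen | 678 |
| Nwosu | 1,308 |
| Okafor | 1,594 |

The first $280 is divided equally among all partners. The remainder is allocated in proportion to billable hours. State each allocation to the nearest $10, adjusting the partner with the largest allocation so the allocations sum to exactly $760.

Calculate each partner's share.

Quinlan: $140; Halvorsen: $150; Nwosu: $220; Okafor: $250

Equal tier: $280 ÷ 4 = $70 apiece.
Remainder $480 by billable hours (total 4,217): Quinlan 72.51 → $70; Halvorsen 77.17 → $80; Nwosu 148.88 → $150; Okafor 181.44 → $180.
Totals: Quinlan $70 + $70 = $140; Halvorsen $70 + $80 = $150; Nwosu $70 + $150 = $220; Okafor $70 + $180 = $250.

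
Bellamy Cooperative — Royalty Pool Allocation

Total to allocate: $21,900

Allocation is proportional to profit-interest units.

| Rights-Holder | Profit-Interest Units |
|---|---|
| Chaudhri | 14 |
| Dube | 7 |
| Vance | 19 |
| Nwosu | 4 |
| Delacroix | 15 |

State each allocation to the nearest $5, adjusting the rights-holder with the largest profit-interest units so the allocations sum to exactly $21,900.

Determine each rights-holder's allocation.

Total profit-interest units = 59.
Raw shares: Chaudhri 14/59 × $21,900 = 5,196.61; Dube 7/59 × $21,900 = 2,598.31; Vance 19/59 × $21,900 = 7,052.54; Nwosu 4/59 × $21,900 = 1,484.75; Delacroix 15/59 × $21,900 = 5,567.80.
Rounded to nearest $5: Chaudhri $5,195; Dube $2,600; Vance $7,055; Nwosu $1,485; Delacroix $5,570. Sum = $21,905.
Difference $21,900 − $21,905 = −$5 applied to largest profit-interest units (Vance): Vance becomes $7,050.

Chaudhri: $5,195; Dube: $2,600; Vance: $7,050; Nwosu: $1,485; Delacroix: $5,570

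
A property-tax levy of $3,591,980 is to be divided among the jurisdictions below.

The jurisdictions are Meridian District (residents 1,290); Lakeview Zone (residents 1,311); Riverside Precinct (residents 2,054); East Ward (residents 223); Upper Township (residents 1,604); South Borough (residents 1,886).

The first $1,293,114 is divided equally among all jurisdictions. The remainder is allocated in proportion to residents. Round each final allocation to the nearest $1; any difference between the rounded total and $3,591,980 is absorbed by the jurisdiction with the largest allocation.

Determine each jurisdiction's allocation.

Meridian District: $569,909 | Lakeview Zone: $575,678 | Riverside Precinct: $779,796 | East Ward: $276,782 | Upper Township: $656,172 | South Borough: $733,643

First tranche $1,293,114 split equally: $215,519 each.
Remainder $2,298,866 by residents (total 8,368): Meridian District 354,390.19 → $354,390; Lakeview Zone 360,159.34 → $360,159; Riverside Precinct 564,277.10 → $564,277; East Ward 61,262.80 → $61,263; Upper Township 440,652.61 → $440,653; South Borough 518,123.96 → $518,124.
Totals: Meridian District $215,519 + $354,390 = $569,909; Lakeview Zone $215,519 + $360,159 = $575,678; Riverside Precinct $215,519 + $564,277 = $779,796; East Ward $215,519 + $61,263 = $276,782; Upper Township $215,519 + $440,653 = $656,172; South Borough $215,519 + $518,124 = $733,643.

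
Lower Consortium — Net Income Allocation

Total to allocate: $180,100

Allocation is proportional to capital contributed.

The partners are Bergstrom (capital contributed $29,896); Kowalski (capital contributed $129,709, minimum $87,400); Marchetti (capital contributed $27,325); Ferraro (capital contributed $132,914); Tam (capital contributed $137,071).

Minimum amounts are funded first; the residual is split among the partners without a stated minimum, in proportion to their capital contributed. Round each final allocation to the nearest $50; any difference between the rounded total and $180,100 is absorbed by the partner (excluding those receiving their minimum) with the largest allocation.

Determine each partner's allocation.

Minimums first: Kowalski $87,400. Residual $92,700.
Residual split over remaining capital contributed 327,206: Bergstrom 8,469.77 → $8,450; Marchetti 7,741.38 → $7,750; Ferraro 37,655.57 → $37,650; Tam 38,833.28 → $38,850.

Bergstrom: $8,450 · Kowalski: $87,400 · Marchetti: $7,750 · Ferraro: $37,650 · Tam: $38,850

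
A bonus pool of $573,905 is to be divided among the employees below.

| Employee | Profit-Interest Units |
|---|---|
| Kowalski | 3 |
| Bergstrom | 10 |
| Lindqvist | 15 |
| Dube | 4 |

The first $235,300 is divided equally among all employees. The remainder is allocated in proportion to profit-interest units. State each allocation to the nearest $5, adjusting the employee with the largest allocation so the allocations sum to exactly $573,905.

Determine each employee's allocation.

Equal tier: $235,300 ÷ 4 = $58,825 apiece.
Remainder $338,605 by profit-interest units (total 32): Kowalski 31,744.22 → $31,745; Bergstrom 105,814.06 → $105,815; Lindqvist 158,721.09 → $158,720; Dube 42,325.62 → $42,325.
Totals: Kowalski $58,825 + $31,745 = $90,570; Bergstrom $58,825 + $105,815 = $164,640; Lindqvist $58,825 + $158,720 = $217,545; Dube $58,825 + $42,325 = $101,150.

Kowalski: $90,570 | Bergstrom: $164,640 | Lindqvist: $217,545 | Dube: $101,150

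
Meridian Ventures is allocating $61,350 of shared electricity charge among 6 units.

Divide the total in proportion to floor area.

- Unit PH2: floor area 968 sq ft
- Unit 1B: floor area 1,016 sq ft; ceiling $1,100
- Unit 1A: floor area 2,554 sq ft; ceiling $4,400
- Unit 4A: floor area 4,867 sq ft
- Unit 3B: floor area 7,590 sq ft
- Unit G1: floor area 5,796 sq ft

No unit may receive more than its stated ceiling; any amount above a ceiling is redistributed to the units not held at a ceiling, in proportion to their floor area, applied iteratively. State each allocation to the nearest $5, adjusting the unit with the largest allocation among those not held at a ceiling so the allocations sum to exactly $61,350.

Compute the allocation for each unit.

Unit PH2: $2,815 · Unit 1B: $1,100 · Unit 1A: $4,400 · Unit 4A: $14,140 · Unit 3B: $22,055 · Unit G1: $16,840

Total floor area = 22,791.
Pro-rata shares before constraints: Unit PH2 2,605.71; Unit 1B 2,734.92; Unit 1A 6,874.99; Unit 4A 13,101.24; Unit 3B 20,431.16; Unit G1 15,601.97.
Capped: Unit 1B ($1,100), Unit 1A ($4,400); balance $55,850 reallocated over remaining floor area 19,221.
Shares after redistribution: Unit PH2 2,812.69 → $2,815; Unit 4A 14,141.93 → $14,140; Unit 3B 22,054.08 → $22,055; Unit G1 16,841.30 → $16,840.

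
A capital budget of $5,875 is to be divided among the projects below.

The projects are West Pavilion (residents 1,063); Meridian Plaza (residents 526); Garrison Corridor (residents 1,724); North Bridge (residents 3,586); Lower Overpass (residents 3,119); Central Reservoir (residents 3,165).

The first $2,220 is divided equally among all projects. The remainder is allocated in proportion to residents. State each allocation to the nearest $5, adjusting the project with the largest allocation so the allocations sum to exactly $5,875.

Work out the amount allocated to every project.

West Pavilion: $665 | Meridian Plaza: $515 | Garrison Corridor: $850 | North Bridge: $1,365 | Lower Overpass: $1,235 | Central Reservoir: $1,245

Equal tier: $2,220 ÷ 6 = $370 apiece.
Remainder $3,655 by residents (total 13,183): West Pavilion 294.72 → $295; Meridian Plaza 145.83 → $145; Garrison Corridor 477.98 → $480; North Bridge 994.22 → $995; Lower Overpass 864.75 → $865; Central Reservoir 877.499 → $875.
Totals: West Pavilion $370 + $295 = $665; Meridian Plaza $370 + $145 = $515; Garrison Corridor $370 + $480 = $850; North Bridge $370 + $995 = $1,365; Lower Overpass $370 + $865 = $1,235; Central Reservoir $370 + $875 = $1,245.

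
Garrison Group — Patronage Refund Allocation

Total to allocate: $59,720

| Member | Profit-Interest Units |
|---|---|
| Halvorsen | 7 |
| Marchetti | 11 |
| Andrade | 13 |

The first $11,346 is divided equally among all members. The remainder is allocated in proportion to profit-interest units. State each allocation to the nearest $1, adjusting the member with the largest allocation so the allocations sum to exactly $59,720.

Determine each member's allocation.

Halvorsen: $14,705 · Marchetti: $20,947 · Andrade: $24,068

First tranche $11,346 split equally: $3,782 each.
Remainder $48,374 by profit-interest units (total 31): Halvorsen 10,923.16 → $10,923; Marchetti 17,164.97 → $17,165; Andrade 20,285.87 → $20,286.
Totals: Halvorsen $3,782 + $10,923 = $14,705; Marchetti $3,782 + $17,165 = $20,947; Andrade $3,782 + $20,286 = $24,068.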